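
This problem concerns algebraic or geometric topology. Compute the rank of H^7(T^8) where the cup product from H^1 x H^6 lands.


Cup product: H^p x H^q -> H^{p+q}; here p+q = 1+6 = 7.
rank H^k(T^n) = C(n,k).
C(8,7) = 8

8


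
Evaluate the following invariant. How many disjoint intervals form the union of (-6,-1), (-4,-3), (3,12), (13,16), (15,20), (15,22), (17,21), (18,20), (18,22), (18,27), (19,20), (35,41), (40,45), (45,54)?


Sort and merge overlapping open intervals.
Merged: (-6,-1), (3,12), (13,27), (35,45), (45,54).
Number of components = 5

5


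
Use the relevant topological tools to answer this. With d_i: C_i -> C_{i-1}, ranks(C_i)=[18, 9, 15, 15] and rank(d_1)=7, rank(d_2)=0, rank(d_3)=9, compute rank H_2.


rank H_k = rank(ker d_k) - rank(im d_{k+1}).
rank(ker d_2) = rank(C_2) - rank(d_2) = 15 - 0 = 15.
rank(im d_{2+1}) = 9.
rank H_2 = 15 - 9 = 6

6


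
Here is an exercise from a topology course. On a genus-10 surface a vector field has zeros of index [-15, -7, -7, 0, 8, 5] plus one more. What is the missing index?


Poincare-Hopf: sum of indices = chi(M).
chi(Sigma_10) = 2 - 2*10 = -18.
Sum of known indices = -16.
x = chi - (sum known) = -18 - (-16) = -2

-2


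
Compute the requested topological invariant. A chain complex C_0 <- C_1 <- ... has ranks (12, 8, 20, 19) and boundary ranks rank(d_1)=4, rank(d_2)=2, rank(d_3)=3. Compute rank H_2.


rank H_k = rank(ker d_k) - rank(im d_{k+1}).
rank(ker d_2) = rank(C_2) - rank(d_2) = 20 - 2 = 18.
rank(im d_{2+1}) = 3.
rank H_2 = 18 - 3 = 15

15


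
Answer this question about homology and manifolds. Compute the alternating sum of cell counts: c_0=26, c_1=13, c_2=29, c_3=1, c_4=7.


chi = sum_k (-1)^k c_k.
= (-1)^0*26 + (-1)^1*13 + (-1)^2*29 + (-1)^3*1 + (-1)^4*7
= (26) + (-13) + (29) + (-1) + (7)
= 48

48


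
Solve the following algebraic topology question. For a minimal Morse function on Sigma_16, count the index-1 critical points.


A perfect Morse function has m_k = b_k.
For Sigma_16: b_0=1, b_1=2g=32, b_2=1.
Saddles m_1 = 2g = 32

32


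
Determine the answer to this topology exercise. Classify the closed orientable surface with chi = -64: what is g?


chi = 2 - 2g for closed orientable surfaces.
-64 = 2 - 2g
2g = 2 - (-64) = 66
g = 33

33


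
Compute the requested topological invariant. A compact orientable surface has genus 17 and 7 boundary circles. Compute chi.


For a compact orientable surface with genus g and b boundary components: chi = 2 - 2g - b.
chi = 2 - 2*17 - 7 = 2 - 34 - 7 = -39

-39


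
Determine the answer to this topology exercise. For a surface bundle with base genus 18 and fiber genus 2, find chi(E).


For a fiber bundle F -> E -> B (with CW structure): chi(E) = chi(B) * chi(F).
chi(Sigma_18) = -34, chi(Sigma_2) = -2.
chi(E) = (-34) * (-2) = 68

68


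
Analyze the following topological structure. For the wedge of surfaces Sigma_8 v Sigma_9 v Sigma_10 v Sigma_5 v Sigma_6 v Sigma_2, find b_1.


For a wedge X v Y: reduced H_k(X v Y) = H_k(X) + H_k(Y).
Each Sigma_g contributes b_1 = 2g.
b_1 = 16 + 18 + 20 + 10 + 12 + 4 = 80

80


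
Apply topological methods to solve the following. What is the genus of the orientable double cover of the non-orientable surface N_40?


chi(N_40) = 2 - 40 = -38.
Double cover: chi(Sigma_g) = 2 * chi(N_40) = 2*(-38) = -76.
2 - 2g = -76, so g = (2 - (-76))/2 = 78/2 = 39

39


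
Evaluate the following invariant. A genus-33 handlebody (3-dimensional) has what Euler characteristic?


A genus-g handlebody deformation retracts to a wedge of g circles.
chi(vee_g S^1) = 1 - g.
chi(H_33) = 1 - 33 = -32

-32


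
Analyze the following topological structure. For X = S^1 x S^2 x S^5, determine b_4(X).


Each S^d has Poincare polynomial 1 + t^d.
The product S^1 x S^2 x S^5 has Poincare polynomial prod(1+t^d_i).
Expanding: b_0=1, b_1=1, b_2=1, b_3=1, b_5=1, b_6=1, b_7=1, b_8=1.
b_4 = 0

0


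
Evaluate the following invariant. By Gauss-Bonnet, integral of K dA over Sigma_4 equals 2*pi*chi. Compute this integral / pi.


Gauss-Bonnet: integral K dA = 2*pi*chi(M).
chi(Sigma_4) = 2 - 2*4 = -6.
(integral K dA)/pi = 2*chi = 2*(-6) = -12

-12


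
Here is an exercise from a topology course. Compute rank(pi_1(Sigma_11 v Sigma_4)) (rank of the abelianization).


For a wedge: H_1(A v B) = H_1(A) + H_1(B).
b_1(Sigma_11) = 22, b_1(Sigma_4) = 8.
b_1 = 22 + 8 = 30

30


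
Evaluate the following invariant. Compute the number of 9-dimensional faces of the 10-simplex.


Delta^10 has 10+1 vertices. A 9-face is a choice of 9+1 vertices.
f_9 = C(10+1, 9+1) = C(11,10) = 11

11


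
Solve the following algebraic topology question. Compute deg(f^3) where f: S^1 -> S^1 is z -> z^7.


deg(f) = 7. Degree is multiplicative: deg(f^3) = (deg f)^3.
deg(f^3) = (7)^3 = 343

343


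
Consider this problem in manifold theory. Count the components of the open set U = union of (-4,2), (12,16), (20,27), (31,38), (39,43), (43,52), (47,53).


Sort and merge overlapping open intervals.
Merged: (-4,2), (12,16), (20,27), (31,38), (39,43), (43,53).
Number of components = 6

6


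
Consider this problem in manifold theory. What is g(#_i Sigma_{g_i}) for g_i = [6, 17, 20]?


Genus is additive under connected sum of orientable surfaces.
g = 6 + 17 + 20 = 43

43


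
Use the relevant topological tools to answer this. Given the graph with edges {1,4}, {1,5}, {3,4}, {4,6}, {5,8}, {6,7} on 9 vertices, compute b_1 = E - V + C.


b_1 = E - V + (number of components).
E = 6, V = 9, components = 3.
b_1 = 6 - 9 + 3 = 0

0


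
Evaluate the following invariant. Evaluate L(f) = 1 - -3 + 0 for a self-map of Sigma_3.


L(f) = tr(f_0*) - tr(f_1*) + tr(f_2*).
= 1 - (-3) + (0)
= 4

4


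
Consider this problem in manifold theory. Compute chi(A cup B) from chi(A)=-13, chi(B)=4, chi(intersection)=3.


chi(A cup B) = chi(A) + chi(B) - chi(A cap B)
= -13 + (4) - (3)
= -12

-12


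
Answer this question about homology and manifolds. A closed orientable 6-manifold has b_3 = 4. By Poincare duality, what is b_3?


Poincare duality for closed orientable n-manifolds: b_k = b_{n-k}.
Here n = 6, so b_3 = b_3 = 4

4


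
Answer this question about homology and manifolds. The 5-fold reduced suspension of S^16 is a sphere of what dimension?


Each suspension raises dimension by 1: Sigma S^n = S^{n+1}.
Sigma^5 S^16 = S^{16+5} = S^21

21


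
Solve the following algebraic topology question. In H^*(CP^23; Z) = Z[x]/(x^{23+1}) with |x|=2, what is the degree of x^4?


|x| = 2 in H^*(CP^n).
|x^4| = 4 * |x| = 4 * 2 = 8

8


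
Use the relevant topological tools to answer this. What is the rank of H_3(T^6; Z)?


By the Kunneth formula, b_k(T^n) = C(n,k).
b_3(T^6) = C(6,3).
C(6,3) = 6!/(3!*3!) = 20

20


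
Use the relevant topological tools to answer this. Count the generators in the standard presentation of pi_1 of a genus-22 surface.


Standard presentation: pi_1(Sigma_g) = <a_1,b_1,...,a_g,b_g | [a_1,b_1]...[a_g,b_g] = 1>.
Number of generators = 2g = 2*22 = 44

44


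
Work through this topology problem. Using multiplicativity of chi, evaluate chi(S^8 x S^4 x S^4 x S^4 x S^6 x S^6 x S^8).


chi is multiplicative: chi(X x Y) = chi(X) chi(Y).
Each even-dim sphere has chi = 2. There are 7 factors.
chi = 2^7 = 128

128


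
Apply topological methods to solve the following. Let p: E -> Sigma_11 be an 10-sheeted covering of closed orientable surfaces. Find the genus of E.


For an n-sheeted cover: chi(E) = n * chi(B).
chi(Sigma_11) = 2 - 2*11 = -20.
chi(E) = 10 * (-20) = -200.
genus(E) = (2 - chi(E))/2 = (2 - (-200))/2 = 202/2 = 101

101


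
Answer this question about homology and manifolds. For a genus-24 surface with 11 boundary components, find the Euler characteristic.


For a compact orientable surface with genus g and b boundary components: chi = 2 - 2g - b.
chi = 2 - 2*24 - 11 = 2 - 48 - 11 = -57

-57


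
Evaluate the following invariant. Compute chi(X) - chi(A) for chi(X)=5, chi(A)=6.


Relative Euler characteristic: chi(X, A) = chi(X) - chi(A).
= 5 - (6) = -1

-1


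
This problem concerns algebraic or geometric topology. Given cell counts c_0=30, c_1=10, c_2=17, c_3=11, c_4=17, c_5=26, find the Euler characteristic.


chi = sum_k (-1)^k c_k.
= (-1)^0*30 + (-1)^1*10 + (-1)^2*17 + (-1)^3*11 + (-1)^4*17 + (-1)^5*26
= (30) + (-10) + (17) + (-11) + (17) + (-26)
= 17

17


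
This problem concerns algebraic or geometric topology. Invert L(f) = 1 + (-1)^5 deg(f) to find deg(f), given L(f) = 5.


L(f) = 1 + (-1)^5 deg(f) on S^5.
5 = 1 + (-1)^5 * deg(f)
(-1)^5 * deg(f) = 4
deg(f) = -4

-4


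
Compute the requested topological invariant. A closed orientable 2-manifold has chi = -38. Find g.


chi = 2 - 2g for closed orientable surfaces.
-38 = 2 - 2g
2g = 2 - (-38) = 40
g = 20

20


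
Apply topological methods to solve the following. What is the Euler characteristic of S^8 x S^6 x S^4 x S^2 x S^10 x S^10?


chi is multiplicative: chi(X x Y) = chi(X) chi(Y).
Each even-dim sphere has chi = 2. There are 6 factors.
chi = 2^6 = 64

64


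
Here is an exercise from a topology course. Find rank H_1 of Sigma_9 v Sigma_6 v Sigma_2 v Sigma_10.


For a wedge X v Y: reduced H_k(X v Y) = H_k(X) + H_k(Y).
Each Sigma_g contributes b_1 = 2g.
b_1 = 18 + 12 + 4 + 20 = 54

54


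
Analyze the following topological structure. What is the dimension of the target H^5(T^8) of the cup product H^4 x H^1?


Cup product: H^p x H^q -> H^{p+q}; here p+q = 4+1 = 5.
rank H^k(T^n) = C(n,k).
C(8,5) = 56

56


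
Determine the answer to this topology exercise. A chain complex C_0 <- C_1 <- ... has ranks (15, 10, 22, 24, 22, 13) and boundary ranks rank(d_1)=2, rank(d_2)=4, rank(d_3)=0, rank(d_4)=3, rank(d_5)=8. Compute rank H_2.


rank H_k = rank(ker d_k) - rank(im d_{k+1}).
rank(ker d_2) = rank(C_2) - rank(d_2) = 22 - 4 = 18.
rank(im d_{2+1}) = 0.
rank H_2 = 18 - 0 = 18

18


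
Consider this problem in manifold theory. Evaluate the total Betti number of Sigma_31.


For Sigma_31: b_0 = 1, b_1 = 2g = 62, b_2 = 1.
Total = 1 + 62 + 1 = 64

64


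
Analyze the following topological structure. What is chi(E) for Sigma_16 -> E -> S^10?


chi(S^10) = 2 (n even), chi(Sigma_16) = 2 - 2*16 = -30.
chi(E) = 2 * (-30) = -60

-60


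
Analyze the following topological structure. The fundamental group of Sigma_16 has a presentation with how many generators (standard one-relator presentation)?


Standard presentation: pi_1(Sigma_g) = <a_1,b_1,...,a_g,b_g | [a_1,b_1]...[a_g,b_g] = 1>.
Number of generators = 2g = 2*16 = 32

32


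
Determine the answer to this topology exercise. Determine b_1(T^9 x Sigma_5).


pi_1(A x B) = pi_1(A) x pi_1(B); rank of abelianization = b_1.
b_1(T^9) = 9, b_1(Sigma_5) = 2*5 = 10.
b_1(product) = 9 + 10 = 19

19


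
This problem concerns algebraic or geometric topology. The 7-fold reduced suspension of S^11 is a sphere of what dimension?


Each suspension raises dimension by 1: Sigma S^n = S^{n+1}.
Sigma^7 S^11 = S^{11+7} = S^18

18


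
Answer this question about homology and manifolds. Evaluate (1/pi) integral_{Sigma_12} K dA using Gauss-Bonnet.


Gauss-Bonnet: integral K dA = 2*pi*chi(M).
chi(Sigma_12) = 2 - 2*12 = -22.
(integral K dA)/pi = 2*chi = 2*(-22) = -44

-44


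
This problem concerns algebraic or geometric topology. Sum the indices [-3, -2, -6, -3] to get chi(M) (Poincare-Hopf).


Poincare-Hopf: chi(M) = sum of indices of zeros.
chi = (-3) + (-2) + (-6) + (-3) = -14

-14


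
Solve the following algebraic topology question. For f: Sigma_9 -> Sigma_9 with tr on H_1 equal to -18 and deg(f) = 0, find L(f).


L(f) = tr(f_0*) - tr(f_1*) + tr(f_2*).
= 1 - (-18) + (0)
= 19

19


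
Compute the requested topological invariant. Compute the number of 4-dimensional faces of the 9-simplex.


Delta^9 has 9+1 vertices. A 4-face is a choice of 4+1 vertices.
f_4 = C(9+1, 4+1) = C(10,5) = 252

252


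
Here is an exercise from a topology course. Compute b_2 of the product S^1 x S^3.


Each S^d has Poincare polynomial 1 + t^d.
The product S^1 x S^3 has Poincare polynomial prod(1+t^d_i).
Expanding: b_0=1, b_1=1, b_3=1, b_4=1.
b_2 = 0

0


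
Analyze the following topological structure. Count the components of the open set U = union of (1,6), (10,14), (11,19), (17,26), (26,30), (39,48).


Sort and merge overlapping open intervals.
Merged: (1,6), (10,26), (26,30), (39,48).
Number of components = 4

4


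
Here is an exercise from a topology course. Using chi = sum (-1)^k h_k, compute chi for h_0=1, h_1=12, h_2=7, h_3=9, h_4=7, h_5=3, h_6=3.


Handles of index k contribute (-1)^k to chi (same as CW cells).
chi = (1) + (-12) + (7) + (-9) + (7) + (-3) + (3) = -6

-6


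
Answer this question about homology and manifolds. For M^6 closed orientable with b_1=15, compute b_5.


Poincare duality for closed orientable n-manifolds: b_k = b_{n-k}.
Here n = 6, so b_5 = b_1 = 15

15


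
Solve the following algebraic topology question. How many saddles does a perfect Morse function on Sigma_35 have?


A perfect Morse function has m_k = b_k.
For Sigma_35: b_0=1, b_1=2g=70, b_2=1.
Saddles m_1 = 2g = 70

70


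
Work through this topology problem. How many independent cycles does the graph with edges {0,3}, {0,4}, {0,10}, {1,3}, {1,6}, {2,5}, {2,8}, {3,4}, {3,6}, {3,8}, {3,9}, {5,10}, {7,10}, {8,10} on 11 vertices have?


b_1 = E - V + (number of components).
E = 14, V = 11, components = 1.
b_1 = 14 - 11 + 1 = 4

4


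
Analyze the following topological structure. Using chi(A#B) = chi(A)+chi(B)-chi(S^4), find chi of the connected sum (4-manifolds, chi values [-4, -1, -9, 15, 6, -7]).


For n-manifolds: chi(A#B) = chi(A) + chi(B) - chi(S^4).
chi(S^4) = 1 + (-1)^4 = 2.
chi(#) = (sum chi_i) - (6-1)*chi(S^4) = 0 - 5*2 = -10

-10


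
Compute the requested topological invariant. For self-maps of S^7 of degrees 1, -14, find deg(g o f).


Degree is multiplicative under composition: deg(g o f) = deg(g) * deg(f).
= -14 * 1 = -14

-14


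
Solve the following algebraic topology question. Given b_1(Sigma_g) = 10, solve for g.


For a closed orientable surface: b_1 = 2g.
10 = 2g
g = 10 / 2 = 5

5


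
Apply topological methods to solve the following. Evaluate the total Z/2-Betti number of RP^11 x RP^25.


dim H^*(RP^n; Z/2) = n+1 (one Z/2 in each degree 0..n).
Total Betti number is multiplicative.
Total = (11+1) * (25+1) = 12 * 26 = 312

312


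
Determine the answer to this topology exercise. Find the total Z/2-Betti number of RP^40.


H^k(RP^40; Z/2) = Z/2 for each 0 <= k <= 40.
Total dimension = 40 + 1 = 41

41


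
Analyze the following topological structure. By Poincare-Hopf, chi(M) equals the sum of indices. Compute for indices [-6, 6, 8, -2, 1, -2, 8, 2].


Poincare-Hopf: chi(M) = sum of indices of zeros.
chi = (-6) + (6) + (8) + (-2) + (1) + (-2) + (8) + (2) = 15

15


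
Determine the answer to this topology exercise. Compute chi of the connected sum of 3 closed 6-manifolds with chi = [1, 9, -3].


For n-manifolds: chi(A#B) = chi(A) + chi(B) - chi(S^6).
chi(S^6) = 1 + (-1)^6 = 2.
chi(#) = (sum chi_i) - (3-1)*chi(S^6) = 7 - 2*2 = 3

3


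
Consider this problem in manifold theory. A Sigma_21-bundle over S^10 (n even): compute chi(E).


chi(S^10) = 2 (n even), chi(Sigma_21) = 2 - 2*21 = -40.
chi(E) = 2 * (-40) = -80

-80


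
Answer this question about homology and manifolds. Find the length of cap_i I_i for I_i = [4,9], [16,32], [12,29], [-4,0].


Intersection = [max(a_i), min(b_i)] = [16, 0].
Since 16 > 0, the intersection is empty.
Length = 0

0


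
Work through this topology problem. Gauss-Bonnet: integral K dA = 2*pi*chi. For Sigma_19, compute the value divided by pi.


Gauss-Bonnet: integral K dA = 2*pi*chi(M).
chi(Sigma_19) = 2 - 2*19 = -36.
(integral K dA)/pi = 2*chi = 2*(-36) = -72

-72


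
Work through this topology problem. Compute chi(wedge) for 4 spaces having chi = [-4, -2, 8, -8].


chi(A v B) = chi(A) + chi(B) - 1 (one point identified).
For 4 spaces: chi = (sum chi_i) - (4 - 1).
sum = -6; chi = -6 - 3 = -9

-9


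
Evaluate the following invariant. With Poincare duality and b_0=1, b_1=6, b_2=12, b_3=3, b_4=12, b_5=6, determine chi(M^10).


By Poincare duality b_k = b_{10-k}, so full Betti numbers: b_0=1, b_1=6, b_2=12, b_3=3, b_4=12, b_5=6, b_6=12, b_7=3, b_8=12, b_9=6, b_10=1.
chi = sum (-1)^k b_k = 26

26


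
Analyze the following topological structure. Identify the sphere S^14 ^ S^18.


S^m ^ S^n = S^{m+n}.
k = 14 + 18 = 32

32


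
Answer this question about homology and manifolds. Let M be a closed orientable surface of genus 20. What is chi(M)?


For a closed orientable surface of genus g: chi = 2 - 2g.
Here g = 20.
chi = 2 - 2*20 = 2 - 40 = -38

-38


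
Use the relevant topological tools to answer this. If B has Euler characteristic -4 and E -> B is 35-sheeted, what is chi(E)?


For a finite covering: chi(E) = (number of sheets) * chi(B).
chi(E) = 35 * (-4) = -140

-140


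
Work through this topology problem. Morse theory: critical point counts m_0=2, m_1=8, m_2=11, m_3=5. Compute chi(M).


Morse theory: chi(M) = sum_k (-1)^k m_k where m_k = #(index-k critical points).
= (2) + (-8) + (11) + (-5) = 0

0


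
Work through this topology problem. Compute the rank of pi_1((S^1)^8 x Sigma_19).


pi_1(A x B) = pi_1(A) x pi_1(B); rank of abelianization = b_1.
b_1(T^8) = 8, b_1(Sigma_19) = 2*19 = 38.
b_1(product) = 8 + 38 = 46

46


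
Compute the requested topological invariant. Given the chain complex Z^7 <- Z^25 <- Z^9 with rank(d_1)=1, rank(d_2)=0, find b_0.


rank H_k = rank(ker d_k) - rank(im d_{k+1}).
rank(ker d_0) = rank(C_0) - rank(d_0) = 7 - 0 = 7.
rank(im d_{0+1}) = 1.
rank H_0 = 7 - 1 = 6

6


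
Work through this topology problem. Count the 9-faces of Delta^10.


Delta^10 has 10+1 vertices. A 9-face is a choice of 9+1 vertices.
f_9 = C(10+1, 9+1) = C(11,10) = 11

11


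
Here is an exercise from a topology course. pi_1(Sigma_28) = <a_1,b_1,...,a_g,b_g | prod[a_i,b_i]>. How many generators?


Standard presentation: pi_1(Sigma_g) = <a_1,b_1,...,a_g,b_g | [a_1,b_1]...[a_g,b_g] = 1>.
Number of generators = 2g = 2*28 = 56

56


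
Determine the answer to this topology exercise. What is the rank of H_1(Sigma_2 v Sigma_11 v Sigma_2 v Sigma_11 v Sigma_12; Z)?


For a wedge X v Y: reduced H_k(X v Y) = H_k(X) + H_k(Y).
Each Sigma_g contributes b_1 = 2g.
b_1 = 4 + 22 + 4 + 22 + 24 = 76

76


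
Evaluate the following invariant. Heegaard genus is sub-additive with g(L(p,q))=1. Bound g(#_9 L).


Heegaard genus satisfies g(A#B) <= g(A) + g(B).
Each lens space has g = 1.
Upper bound: 9 * 1 = 9

9


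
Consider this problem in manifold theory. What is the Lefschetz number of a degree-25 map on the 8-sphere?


On S^8: L(f) = tr(f_0*) + (-1)^8 tr(f_8*) = 1 + (-1)^8 * deg(f).
L(f) = 1 + (-1)^8 * 25 = 1 + 25 = 26

26


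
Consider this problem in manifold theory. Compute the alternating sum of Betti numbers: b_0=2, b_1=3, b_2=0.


chi = sum_k (-1)^k b_k.
= (2) + (-3) + (0)
= -1

-1


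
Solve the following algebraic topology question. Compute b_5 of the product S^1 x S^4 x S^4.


Each S^d has Poincare polynomial 1 + t^d.
The product S^1 x S^4 x S^4 has Poincare polynomial prod(1+t^d_i).
Expanding: b_0=1, b_1=1, b_4=2, b_5=2, b_8=1, b_9=1.
b_5 = 2

2


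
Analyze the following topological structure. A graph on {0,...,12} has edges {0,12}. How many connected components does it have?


Run DFS/union-find over 13 vertices.
V = 13, E = 1.
Number of components = 12

12


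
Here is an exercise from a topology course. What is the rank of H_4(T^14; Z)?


By the Kunneth formula, b_k(T^n) = C(n,k).
b_4(T^14) = C(14,4).
C(14,4) = 14!/(4!*10!) = 1001

1001


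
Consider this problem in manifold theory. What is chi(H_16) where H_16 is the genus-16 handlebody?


A genus-g handlebody deformation retracts to a wedge of g circles.
chi(vee_g S^1) = 1 - g.
chi(H_16) = 1 - 16 = -15

-15


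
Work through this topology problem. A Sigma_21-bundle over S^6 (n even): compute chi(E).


chi(S^6) = 2 (n even), chi(Sigma_21) = 2 - 2*21 = -40.
chi(E) = 2 * (-40) = -80

-80


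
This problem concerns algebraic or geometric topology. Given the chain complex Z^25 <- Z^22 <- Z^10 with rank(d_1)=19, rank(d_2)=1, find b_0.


rank H_k = rank(ker d_k) - rank(im d_{k+1}).
rank(ker d_0) = rank(C_0) - rank(d_0) = 25 - 0 = 25.
rank(im d_{0+1}) = 19.
rank H_0 = 25 - 19 = 6

6


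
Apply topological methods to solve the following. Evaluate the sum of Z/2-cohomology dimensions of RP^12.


H^k(RP^12; Z/2) = Z/2 for each 0 <= k <= 12.
Total dimension = 12 + 1 = 13

13


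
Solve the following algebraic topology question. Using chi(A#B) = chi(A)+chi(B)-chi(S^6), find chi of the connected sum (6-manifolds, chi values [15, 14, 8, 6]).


For n-manifolds: chi(A#B) = chi(A) + chi(B) - chi(S^6).
chi(S^6) = 1 + (-1)^6 = 2.
chi(#) = (sum chi_i) - (4-1)*chi(S^6) = 43 - 3*2 = 37

37


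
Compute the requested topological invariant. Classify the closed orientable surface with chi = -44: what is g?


chi = 2 - 2g for closed orientable surfaces.
-44 = 2 - 2g
2g = 2 - (-44) = 46
g = 23

23


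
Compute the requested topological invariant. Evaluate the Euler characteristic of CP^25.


CP^25 has one cell in each even dimension 0, 2, ..., 2*25 (25+1 cells total).
All cells are even-dimensional, so chi = number of cells.
chi = 25 + 1 = 26

26


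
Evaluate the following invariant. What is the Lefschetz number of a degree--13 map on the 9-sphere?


On S^9: L(f) = tr(f_0*) + (-1)^9 tr(f_9*) = 1 + (-1)^9 * deg(f).
L(f) = 1 + (-1)^9 * -13 = 1 + 13 = 14

14


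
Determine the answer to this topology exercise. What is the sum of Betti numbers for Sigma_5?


For Sigma_5: b_0 = 1, b_1 = 2g = 10, b_2 = 1.
Total = 1 + 10 + 1 = 12

12


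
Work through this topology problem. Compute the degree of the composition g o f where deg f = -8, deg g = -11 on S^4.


Degree is multiplicative under composition: deg(g o f) = deg(g) * deg(f).
= -11 * -8 = 88

88


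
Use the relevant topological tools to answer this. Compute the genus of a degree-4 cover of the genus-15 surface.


For an n-sheeted cover: chi(E) = n * chi(B).
chi(Sigma_15) = 2 - 2*15 = -28.
chi(E) = 4 * (-28) = -112.
genus(E) = (2 - chi(E))/2 = (2 - (-112))/2 = 114/2 = 57

57


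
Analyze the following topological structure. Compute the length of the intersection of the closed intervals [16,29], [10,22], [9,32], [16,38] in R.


Intersection = [max(a_i), min(b_i)] = [16, 22].
Length = 22 - 16 = 6

6


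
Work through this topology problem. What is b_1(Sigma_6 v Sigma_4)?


For a wedge: H_1(A v B) = H_1(A) + H_1(B).
b_1(Sigma_6) = 12, b_1(Sigma_4) = 8.
b_1 = 12 + 8 = 20

20


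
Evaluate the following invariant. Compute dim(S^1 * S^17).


Join of spheres: S^m * S^n = S^{m+n+1}.
dim = 1 + 17 + 1 = 19

19


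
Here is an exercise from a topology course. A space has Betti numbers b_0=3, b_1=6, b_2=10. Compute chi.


chi = sum_k (-1)^k b_k.
= (3) + (-6) + (10)
= 7

7


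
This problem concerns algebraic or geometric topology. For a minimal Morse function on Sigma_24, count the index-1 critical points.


A perfect Morse function has m_k = b_k.
For Sigma_24: b_0=1, b_1=2g=48, b_2=1.
Saddles m_1 = 2g = 48

48


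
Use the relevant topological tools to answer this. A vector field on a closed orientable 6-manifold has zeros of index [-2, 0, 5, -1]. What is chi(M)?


Poincare-Hopf: chi(M) = sum of indices of zeros.
chi = (-2) + (0) + (5) + (-1) = 2

2


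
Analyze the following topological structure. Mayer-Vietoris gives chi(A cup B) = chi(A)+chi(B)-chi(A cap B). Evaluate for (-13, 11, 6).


chi(A cup B) = chi(A) + chi(B) - chi(A cap B)
= -13 + (11) - (6)
= -8

-8


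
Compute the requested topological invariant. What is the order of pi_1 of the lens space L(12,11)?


pi_1(L(p,q)) = Z/pZ for any q coprime to p.
|pi_1(L(12,11))| = 12

12


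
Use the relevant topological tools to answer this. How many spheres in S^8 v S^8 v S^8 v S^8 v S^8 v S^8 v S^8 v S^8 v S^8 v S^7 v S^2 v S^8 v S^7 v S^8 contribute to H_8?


For a wedge of spheres, H_k (k>0) is free on one generator per sphere of dimension k.
Spheres of dimension 8: count = 11.
b_8 = 11

11


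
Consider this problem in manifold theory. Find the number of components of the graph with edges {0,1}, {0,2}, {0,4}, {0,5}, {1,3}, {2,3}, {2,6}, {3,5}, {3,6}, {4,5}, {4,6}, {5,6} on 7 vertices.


Run DFS/union-find over 7 vertices.
V = 7, E = 12.
Number of components = 1

1


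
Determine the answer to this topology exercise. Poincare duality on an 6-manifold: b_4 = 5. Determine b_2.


Poincare duality for closed orientable n-manifolds: b_k = b_{n-k}.
Here n = 6, so b_2 = b_4 = 5

5


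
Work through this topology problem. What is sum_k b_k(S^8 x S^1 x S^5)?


Total Betti number is multiplicative under products.
Each S^d (d>=1) has total Betti number 2.
There are 3 sphere factors.
Total = 2^3 = 8

8


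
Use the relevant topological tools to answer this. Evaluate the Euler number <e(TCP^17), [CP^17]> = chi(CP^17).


For any closed oriented manifold, <e(TM),[M]> = chi(M).
chi(CP^17) = 17+1 = 18

18


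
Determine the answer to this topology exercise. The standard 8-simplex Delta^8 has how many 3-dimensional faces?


Delta^8 has 8+1 vertices. A 3-face is a choice of 3+1 vertices.
f_3 = C(8+1, 3+1) = C(9,4) = 126

126


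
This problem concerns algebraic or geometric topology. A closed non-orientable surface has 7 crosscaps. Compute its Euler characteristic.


For a non-orientable closed surface with k crosscaps: chi = 2 - k.
Here k = 7.
chi = 2 - 7 = -5

-5


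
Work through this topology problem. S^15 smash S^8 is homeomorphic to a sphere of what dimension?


S^m ^ S^n = S^{m+n}.
k = 15 + 8 = 23

23


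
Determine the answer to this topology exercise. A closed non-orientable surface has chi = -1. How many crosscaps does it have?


chi = 2 - k for closed non-orientable surfaces with k crosscaps.
-1 = 2 - k
k = 2 - (-1) = 3

3


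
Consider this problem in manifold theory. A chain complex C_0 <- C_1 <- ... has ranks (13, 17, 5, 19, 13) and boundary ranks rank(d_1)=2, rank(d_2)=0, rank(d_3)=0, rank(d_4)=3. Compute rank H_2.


rank H_k = rank(ker d_k) - rank(im d_{k+1}).
rank(ker d_2) = rank(C_2) - rank(d_2) = 5 - 0 = 5.
rank(im d_{2+1}) = 0.
rank H_2 = 5 - 0 = 5

5


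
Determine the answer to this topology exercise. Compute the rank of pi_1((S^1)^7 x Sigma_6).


pi_1(A x B) = pi_1(A) x pi_1(B); rank of abelianization = b_1.
b_1(T^7) = 7, b_1(Sigma_6) = 2*6 = 12.
b_1(product) = 7 + 12 = 19

19


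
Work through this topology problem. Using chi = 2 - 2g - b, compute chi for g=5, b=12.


For a compact orientable surface with genus g and b boundary components: chi = 2 - 2g - b.
chi = 2 - 2*5 - 12 = 2 - 10 - 12 = -20

-20


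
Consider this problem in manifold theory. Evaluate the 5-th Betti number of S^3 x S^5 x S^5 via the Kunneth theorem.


Each S^d has Poincare polynomial 1 + t^d.
The product S^3 x S^5 x S^5 has Poincare polynomial prod(1+t^d_i).
Expanding: b_0=1, b_3=1, b_5=2, b_8=2, b_10=1, b_13=1.
b_5 = 2

2


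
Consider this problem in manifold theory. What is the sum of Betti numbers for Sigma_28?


For Sigma_28: b_0 = 1, b_1 = 2g = 56, b_2 = 1.
Total = 1 + 56 + 1 = 58

58


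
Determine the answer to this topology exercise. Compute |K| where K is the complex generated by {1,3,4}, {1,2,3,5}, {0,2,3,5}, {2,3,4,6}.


Each maximal simplex on m vertices has 2^m - 1 nonempty faces.
Take the union (dedupe shared faces).
Total distinct faces = 37

37


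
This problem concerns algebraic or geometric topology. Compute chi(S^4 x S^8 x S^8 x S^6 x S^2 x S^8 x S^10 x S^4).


chi is multiplicative: chi(X x Y) = chi(X) chi(Y).
Each even-dim sphere has chi = 2. There are 8 factors.
chi = 2^8 = 256

256


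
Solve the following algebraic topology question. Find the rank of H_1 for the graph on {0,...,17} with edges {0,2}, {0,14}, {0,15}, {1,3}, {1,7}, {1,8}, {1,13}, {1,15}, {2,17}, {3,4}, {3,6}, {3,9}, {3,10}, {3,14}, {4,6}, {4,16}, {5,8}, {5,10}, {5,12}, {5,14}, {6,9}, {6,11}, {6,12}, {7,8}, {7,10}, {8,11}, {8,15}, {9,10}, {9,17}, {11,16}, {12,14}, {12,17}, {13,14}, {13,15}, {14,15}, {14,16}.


b_1 = E - V + (number of components).
E = 36, V = 18, components = 1.
b_1 = 36 - 18 + 1 = 19

19


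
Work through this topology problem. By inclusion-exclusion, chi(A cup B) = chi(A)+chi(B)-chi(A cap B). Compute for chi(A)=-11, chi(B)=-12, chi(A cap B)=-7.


chi(A cup B) = chi(A) + chi(B) - chi(A cap B)
= -11 + (-12) - (-7)
= -16

-16


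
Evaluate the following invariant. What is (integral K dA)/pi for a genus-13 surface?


Gauss-Bonnet: integral K dA = 2*pi*chi(M).
chi(Sigma_13) = 2 - 2*13 = -24.
(integral K dA)/pi = 2*chi = 2*(-24) = -48

-48


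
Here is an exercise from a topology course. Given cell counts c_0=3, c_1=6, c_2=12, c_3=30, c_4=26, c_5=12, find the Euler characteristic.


chi = sum_k (-1)^k c_k.
= (-1)^0*3 + (-1)^1*6 + (-1)^2*12 + (-1)^3*30 + (-1)^4*26 + (-1)^5*12
= (3) + (-6) + (12) + (-30) + (26) + (-12)
= -7

-7


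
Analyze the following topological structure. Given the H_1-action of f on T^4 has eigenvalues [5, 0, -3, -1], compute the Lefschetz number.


For a torus self-map: L(f) = det(I - A) where A acts on H_1.
L(f) = (1-5) * (1-0) * (1--3) * (1--1) = -4 * 1 * 4 * 2 = -32

-32


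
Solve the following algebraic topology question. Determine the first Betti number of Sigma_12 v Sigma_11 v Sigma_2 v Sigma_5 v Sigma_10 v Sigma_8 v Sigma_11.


For a wedge X v Y: reduced H_k(X v Y) = H_k(X) + H_k(Y).
Each Sigma_g contributes b_1 = 2g.
b_1 = 24 + 22 + 4 + 10 + 20 + 16 + 22 = 118

118


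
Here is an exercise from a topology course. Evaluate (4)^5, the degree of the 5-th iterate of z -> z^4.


deg(f) = 4. Degree is multiplicative: deg(f^5) = (deg f)^5.
deg(f^5) = (4)^5 = 1024

1024


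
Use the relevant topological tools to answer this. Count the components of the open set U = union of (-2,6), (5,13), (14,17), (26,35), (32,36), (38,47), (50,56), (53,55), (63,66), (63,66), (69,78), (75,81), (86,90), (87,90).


Sort and merge overlapping open intervals.
Merged: (-2,13), (14,17), (26,36), (38,47), (50,56), (63,66), (69,81), (86,90).
Number of components = 8

8


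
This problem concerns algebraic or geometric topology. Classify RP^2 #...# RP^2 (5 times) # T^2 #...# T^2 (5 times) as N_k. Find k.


Since a >= 1, the sum is non-orientable; each T^2 can be replaced by RP^2 # RP^2 (since T^2#RP^2 = 3RP^2).
Total crosscaps k = 5 + 2*5 = 15.
Check via chi: chi = 5*1 + 5*0 - (5+5-1)*2 = -13 = 2 - k = -13. Consistent.

15


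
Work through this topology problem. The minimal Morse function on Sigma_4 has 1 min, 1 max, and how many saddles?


A perfect Morse function has m_k = b_k.
For Sigma_4: b_0=1, b_1=2g=8, b_2=1.
Saddles m_1 = 2g = 8

8


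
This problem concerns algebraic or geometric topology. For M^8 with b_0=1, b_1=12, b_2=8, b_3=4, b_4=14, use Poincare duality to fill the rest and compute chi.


By Poincare duality b_k = b_{8-k}, so full Betti numbers: b_0=1, b_1=12, b_2=8, b_3=4, b_4=14, b_5=4, b_6=8, b_7=12, b_8=1.
chi = sum (-1)^k b_k = 0

0


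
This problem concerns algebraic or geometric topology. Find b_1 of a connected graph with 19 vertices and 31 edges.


For a connected graph: rank(pi_1) = b_1 = E - V + 1 = 1 - chi.
chi = V - E = 19 - 31 = -12.
rank = 1 - (-12) = 31 - 19 + 1 = 13

13


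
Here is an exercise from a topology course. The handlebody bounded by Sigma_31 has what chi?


A genus-g handlebody deformation retracts to a wedge of g circles.
chi(vee_g S^1) = 1 - g.
chi(H_31) = 1 - 31 = -30

-30


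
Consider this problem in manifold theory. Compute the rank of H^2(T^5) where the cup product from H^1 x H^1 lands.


Cup product: H^p x H^q -> H^{p+q}; here p+q = 1+1 = 2.
rank H^k(T^n) = C(n,k).
C(5,2) = 10

10


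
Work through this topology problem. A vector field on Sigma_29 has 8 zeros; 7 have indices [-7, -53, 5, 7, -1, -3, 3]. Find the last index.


Poincare-Hopf: sum of indices = chi(M).
chi(Sigma_29) = 2 - 2*29 = -56.
Sum of known indices = -49.
x = chi - (sum known) = -56 - (-49) = -7

-7


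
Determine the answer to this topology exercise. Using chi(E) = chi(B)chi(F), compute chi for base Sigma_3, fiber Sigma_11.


For a fiber bundle F -> E -> B (with CW structure): chi(E) = chi(B) * chi(F).
chi(Sigma_3) = -4, chi(Sigma_11) = -20.
chi(E) = (-4) * (-20) = 80

80


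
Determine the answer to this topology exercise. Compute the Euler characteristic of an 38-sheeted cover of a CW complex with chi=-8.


For a finite covering: chi(E) = (number of sheets) * chi(B).
chi(E) = 38 * (-8) = -304

-304


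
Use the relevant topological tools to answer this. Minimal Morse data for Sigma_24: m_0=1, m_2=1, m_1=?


A perfect Morse function has m_k = b_k.
For Sigma_24: b_0=1, b_1=2g=48, b_2=1.
Saddles m_1 = 2g = 48

48


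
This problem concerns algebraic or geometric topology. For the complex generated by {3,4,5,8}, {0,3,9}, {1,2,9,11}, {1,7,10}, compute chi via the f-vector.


Enumerate all faces; f-vector: f_0=11, f_1=18, f_2=10, f_3=2.
chi = sum (-1)^k f_k = 1

1


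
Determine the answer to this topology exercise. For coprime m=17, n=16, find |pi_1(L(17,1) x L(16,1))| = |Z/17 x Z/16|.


pi_1(X x Y) = pi_1(X) x pi_1(Y).
pi_1(L(17,1)) = Z/17, pi_1(L(16,1)) = Z/16.
|Z/17 x Z/16| = 17 * 16 = 272

272


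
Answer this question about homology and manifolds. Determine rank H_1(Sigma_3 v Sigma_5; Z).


For a wedge: H_1(A v B) = H_1(A) + H_1(B).
b_1(Sigma_3) = 6, b_1(Sigma_5) = 10.
b_1 = 6 + 10 = 16

16


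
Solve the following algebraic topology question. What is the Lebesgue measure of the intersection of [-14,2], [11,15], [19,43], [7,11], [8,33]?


Intersection = [max(a_i), min(b_i)] = [19, 2].
Since 19 > 2, the intersection is empty.
Length = 0

0


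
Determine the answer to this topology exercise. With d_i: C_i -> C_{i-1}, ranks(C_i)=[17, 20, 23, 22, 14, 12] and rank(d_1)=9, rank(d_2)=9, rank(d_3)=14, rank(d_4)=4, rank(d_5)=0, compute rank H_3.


rank H_k = rank(ker d_k) - rank(im d_{k+1}).
rank(ker d_3) = rank(C_3) - rank(d_3) = 22 - 14 = 8.
rank(im d_{3+1}) = 4.
rank H_3 = 8 - 4 = 4

4


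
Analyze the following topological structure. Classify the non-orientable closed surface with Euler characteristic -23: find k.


chi = 2 - k for closed non-orientable surfaces with k crosscaps.
-23 = 2 - k
k = 2 - (-23) = 25

25


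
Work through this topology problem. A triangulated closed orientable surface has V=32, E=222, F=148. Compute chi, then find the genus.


chi = V - E + F = 32 - 222 + 148 = -42
For orientable closed surface: chi = 2 - 2g, so g = (2 - chi)/2.
g = (2 - (-42)) / 2 = 44 / 2 = 22

22


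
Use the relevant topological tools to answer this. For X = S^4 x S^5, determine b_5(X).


Each S^d has Poincare polynomial 1 + t^d.
The product S^4 x S^5 has Poincare polynomial prod(1+t^d_i).
Expanding: b_0=1, b_4=1, b_5=1, b_9=1.
b_5 = 1

1


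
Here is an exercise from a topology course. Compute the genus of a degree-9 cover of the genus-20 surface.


For an n-sheeted cover: chi(E) = n * chi(B).
chi(Sigma_20) = 2 - 2*20 = -38.
chi(E) = 9 * (-38) = -342.
genus(E) = (2 - chi(E))/2 = (2 - (-342))/2 = 344/2 = 172

172


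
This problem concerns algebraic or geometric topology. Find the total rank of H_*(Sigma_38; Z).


For Sigma_38: b_0 = 1, b_1 = 2g = 76, b_2 = 1.
Total = 1 + 76 + 1 = 78

78


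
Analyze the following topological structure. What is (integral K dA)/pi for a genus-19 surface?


Gauss-Bonnet: integral K dA = 2*pi*chi(M).
chi(Sigma_19) = 2 - 2*19 = -36.
(integral K dA)/pi = 2*chi = 2*(-36) = -72

-72


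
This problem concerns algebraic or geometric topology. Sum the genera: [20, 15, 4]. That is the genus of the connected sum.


Genus is additive under connected sum of orientable surfaces.
g = 20 + 15 + 4 = 39

39


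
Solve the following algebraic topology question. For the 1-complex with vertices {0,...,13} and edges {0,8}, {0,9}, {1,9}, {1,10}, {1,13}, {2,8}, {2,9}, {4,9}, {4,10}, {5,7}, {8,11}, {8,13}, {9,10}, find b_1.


b_1 = E - V + (number of components).
E = 13, V = 14, components = 5.
b_1 = 13 - 14 + 5 = 4

4


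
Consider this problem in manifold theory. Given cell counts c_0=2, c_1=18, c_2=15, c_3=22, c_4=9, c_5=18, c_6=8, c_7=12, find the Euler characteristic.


chi = sum_k (-1)^k c_k.
= (-1)^0*2 + (-1)^1*18 + (-1)^2*15 + (-1)^3*22 + (-1)^4*9 + (-1)^5*18 + (-1)^6*8 + (-1)^7*12
= (2) + (-18) + (15) + (-22) + (9) + (-18) + (8) + (-12)
= -36

-36


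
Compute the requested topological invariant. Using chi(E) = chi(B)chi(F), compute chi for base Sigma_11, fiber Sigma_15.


For a fiber bundle F -> E -> B (with CW structure): chi(E) = chi(B) * chi(F).
chi(Sigma_11) = -20, chi(Sigma_15) = -28.
chi(E) = (-20) * (-28) = 560

560


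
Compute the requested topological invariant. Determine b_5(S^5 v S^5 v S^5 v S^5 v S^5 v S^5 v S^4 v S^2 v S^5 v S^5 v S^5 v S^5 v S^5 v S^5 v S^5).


For a wedge of spheres, H_k (k>0) is free on one generator per sphere of dimension k.
Spheres of dimension 5: count = 13.
b_5 = 13

13


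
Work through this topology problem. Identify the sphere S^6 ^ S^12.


S^m ^ S^n = S^{m+n}.
k = 6 + 12 = 18

18


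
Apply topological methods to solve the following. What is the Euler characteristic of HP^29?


HP^29 has one cell in each dimension 0, 4, ..., 4*29 (29+1 cells, all even-dim).
chi = 29 + 1 = 30

30


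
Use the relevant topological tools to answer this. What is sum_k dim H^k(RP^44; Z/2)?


H^k(RP^44; Z/2) = Z/2 for each 0 <= k <= 44.
Total dimension = 44 + 1 = 45

45


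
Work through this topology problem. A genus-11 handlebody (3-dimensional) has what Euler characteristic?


A genus-g handlebody deformation retracts to a wedge of g circles.
chi(vee_g S^1) = 1 - g.
chi(H_11) = 1 - 11 = -10

-10


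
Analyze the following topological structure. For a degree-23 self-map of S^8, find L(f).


On S^8: L(f) = tr(f_0*) + (-1)^8 tr(f_8*) = 1 + (-1)^8 * deg(f).
L(f) = 1 + (-1)^8 * 23 = 1 + 23 = 24

24


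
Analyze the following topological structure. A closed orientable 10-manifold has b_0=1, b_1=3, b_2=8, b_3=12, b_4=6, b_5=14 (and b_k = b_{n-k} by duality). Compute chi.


By Poincare duality b_k = b_{10-k}, so full Betti numbers: b_0=1, b_1=3, b_2=8, b_3=12, b_4=6, b_5=14, b_6=6, b_7=12, b_8=8, b_9=3, b_10=1.
chi = sum (-1)^k b_k = -14

-14


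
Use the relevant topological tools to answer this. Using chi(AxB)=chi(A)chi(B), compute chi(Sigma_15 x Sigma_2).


chi(Sigma_15) = 2 - 2*15 = -28
chi(Sigma_2) = 2 - 2*2 = -2
chi(product) = (-28) * (-2) = 56

56


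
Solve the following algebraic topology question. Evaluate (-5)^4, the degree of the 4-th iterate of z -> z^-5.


deg(f) = -5. Degree is multiplicative: deg(f^4) = (deg f)^4.
deg(f^4) = (-5)^4 = 625

625


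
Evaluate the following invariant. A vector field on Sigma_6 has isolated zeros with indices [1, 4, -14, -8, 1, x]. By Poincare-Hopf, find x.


Poincare-Hopf: sum of indices = chi(M).
chi(Sigma_6) = 2 - 2*6 = -10.
Sum of known indices = -16.
x = chi - (sum known) = -10 - (-16) = 6

6


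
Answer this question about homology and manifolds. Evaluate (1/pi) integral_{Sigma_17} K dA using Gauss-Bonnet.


Gauss-Bonnet: integral K dA = 2*pi*chi(M).
chi(Sigma_17) = 2 - 2*17 = -32.
(integral K dA)/pi = 2*chi = 2*(-32) = -64

-64


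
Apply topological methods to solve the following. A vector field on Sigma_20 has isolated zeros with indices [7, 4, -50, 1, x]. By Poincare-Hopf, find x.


Poincare-Hopf: sum of indices = chi(M).
chi(Sigma_20) = 2 - 2*20 = -38.
Sum of known indices = -38.
x = chi - (sum known) = -38 - (-38) = 0

0
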